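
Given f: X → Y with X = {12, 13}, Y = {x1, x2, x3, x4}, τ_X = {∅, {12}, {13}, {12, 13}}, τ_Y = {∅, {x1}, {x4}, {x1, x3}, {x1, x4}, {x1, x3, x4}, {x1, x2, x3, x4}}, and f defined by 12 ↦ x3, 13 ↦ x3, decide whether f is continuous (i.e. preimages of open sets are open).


f IS continuous.

Compute f^{-1}(U) for each U ∈ τ_Y:
  U = ∅: f^{-1}(U) = ∅ ∈ τ_X ✓.
  U = {x1}: f^{-1}(U) = ∅ ∈ τ_X ✓.
  U = {x4}: f^{-1}(U) = ∅ ∈ τ_X ✓.
  U = {x1, x3}: f^{-1}(U) = {12, 13} ∈ τ_X ✓.
  U = {x1, x4}: f^{-1}(U) = ∅ ∈ τ_X ✓.
  U = {x1, x3, x4}: f^{-1}(U) = {12, 13} ∈ τ_X ✓.
  U = {x1, x2, x3, x4}: f^{-1}(U) = {12, 13} ∈ τ_X ✓.
Every preimage lies in τ_X, so f IS continuous.


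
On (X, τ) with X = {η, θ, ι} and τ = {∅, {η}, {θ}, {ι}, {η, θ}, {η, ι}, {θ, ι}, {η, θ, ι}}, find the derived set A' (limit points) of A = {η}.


A' = ∅

For each x ∈ X, list the open sets U ∈ τ with x ∈ U, then check whether U ∩ (A ∖ {x}) ≠ ∅ for every such U.
  x = η: open {η} ∋ x has {η} ∩ (A ∖ {η}) = ∅, so x is NOT a limit point.
  x = θ: open {θ} ∋ x has {θ} ∩ (A ∖ {θ}) = ∅, so x is NOT a limit point.
  x = ι: open {ι} ∋ x has {ι} ∩ (A ∖ {ι}) = ∅, so x is NOT a limit point.
Collecting: A' = ∅.


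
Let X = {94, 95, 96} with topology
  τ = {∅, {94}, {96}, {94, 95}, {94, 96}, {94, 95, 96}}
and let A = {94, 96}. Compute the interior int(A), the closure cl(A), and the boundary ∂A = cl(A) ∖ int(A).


int(A) = {94, 96}, cl(A) = {94, 95, 96}, ∂A = {95}.

Closed sets in (X, τ) are complements of opens:
  closed(X, τ) = {∅, {95}, {96}, {94, 95}, {95, 96}, {94, 95, 96}}.
int(A) = ⋃ {U ∈ τ : U ⊆ A}. Opens contained in A: ∅, {94}, {96}, {94, 96}.
Taking the union of these: int(A) = {94, 96}.
cl(A) = ⋂ {C closed : A ⊆ C}. Closed sets containing A: {94, 95, 96}.
Intersecting these: cl(A) = {94, 95, 96}.
∂A = cl(A) ∖ int(A) = {94, 95, 96} ∖ {94, 96} = {95}.


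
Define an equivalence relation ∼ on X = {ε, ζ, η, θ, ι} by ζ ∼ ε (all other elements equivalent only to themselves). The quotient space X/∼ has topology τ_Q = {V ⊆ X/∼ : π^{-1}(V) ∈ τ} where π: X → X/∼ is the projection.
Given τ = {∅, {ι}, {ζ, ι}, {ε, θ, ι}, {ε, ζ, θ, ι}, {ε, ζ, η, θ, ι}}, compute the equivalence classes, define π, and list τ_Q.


X/∼ = {[ε=ζ], [η], [θ], [ι]}; |τ_Q| = 4.

Equivalence classes: [ε=ζ], [η], [θ], [ι].
Quotient map π: X → X/∼ sends ε ↦ [ε=ζ], ζ ↦ [ε=ζ], η ↦ [η], θ ↦ [θ], ι ↦ [ι].
For each subset V ⊆ X/∼, compute π^{-1}(V) ⊆ X and check whether π^{-1}(V) ∈ τ. V is open in τ_Q iff π^{-1}(V) ∈ τ.
  V = {}: π^{-1}(V) = ∅ ∈ τ ✓.
  V = {[ε=ζ]}: π^{-1}(V) = {ε, ζ} ∉ τ ✗.
  V = {[η]}: π^{-1}(V) = {η} ∉ τ ✗.
  V = {[ε=ζ], [η]}: π^{-1}(V) = {ε, ζ, η} ∉ τ ✗.
  V = {[θ]}: π^{-1}(V) = {θ} ∉ τ ✗.
  V = {[ε=ζ], [θ]}: π^{-1}(V) = {ε, ζ, θ} ∉ τ ✗.
  V = {[η], [θ]}: π^{-1}(V) = {η, θ} ∉ τ ✗.
  V = {[ε=ζ], [η], [θ]}: π^{-1}(V) = {ε, ζ, η, θ} ∉ τ ✗.
  V = {[ι]}: π^{-1}(V) = {ι} ∈ τ ✓.
  V = {[ε=ζ], [ι]}: π^{-1}(V) = {ε, ζ, ι} ∉ τ ✗.
  V = {[η], [ι]}: π^{-1}(V) = {η, ι} ∉ τ ✗.
  V = {[ε=ζ], [η], [ι]}: π^{-1}(V) = {ε, ζ, η, ι} ∉ τ ✗.
  V = {[θ], [ι]}: π^{-1}(V) = {θ, ι} ∉ τ ✗.
  V = {[ε=ζ], [θ], [ι]}: π^{-1}(V) = {ε, ζ, θ, ι} ∈ τ ✓.
  V = {[η], [θ], [ι]}: π^{-1}(V) = {η, θ, ι} ∉ τ ✗.
  V = {[ε=ζ], [η], [θ], [ι]}: π^{-1}(V) = {ε, ζ, η, θ, ι} ∈ τ ✓.
Open sets in the quotient: τ_Q = {{}, {[ι]}, {[ε=ζ], [θ], [ι]}, {[ε=ζ], [η], [θ], [ι]}} (4 elements).


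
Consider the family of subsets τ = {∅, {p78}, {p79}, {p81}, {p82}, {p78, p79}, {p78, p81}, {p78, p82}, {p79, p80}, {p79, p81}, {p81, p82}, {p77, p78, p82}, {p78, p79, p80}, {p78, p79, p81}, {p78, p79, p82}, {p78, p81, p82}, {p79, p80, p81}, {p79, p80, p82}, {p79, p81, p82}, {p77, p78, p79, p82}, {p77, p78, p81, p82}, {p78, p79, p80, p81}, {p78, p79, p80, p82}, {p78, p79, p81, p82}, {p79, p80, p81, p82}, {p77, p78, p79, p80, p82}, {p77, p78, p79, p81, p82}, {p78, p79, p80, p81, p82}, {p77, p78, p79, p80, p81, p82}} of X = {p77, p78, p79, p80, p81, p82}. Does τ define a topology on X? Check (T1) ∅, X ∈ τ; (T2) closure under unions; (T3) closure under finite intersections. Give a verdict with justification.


τ is NOT a topology on X.

Axiom (T1): ∅ ∈ τ? Yes; X ∈ τ? Yes.
Axiom (T2/T3): check pairwise unions and intersections of members of τ.
Counterexample for (T2): {p79} ∪ {p82} = {p79, p82} ∉ τ. Therefore τ is NOT a topology.


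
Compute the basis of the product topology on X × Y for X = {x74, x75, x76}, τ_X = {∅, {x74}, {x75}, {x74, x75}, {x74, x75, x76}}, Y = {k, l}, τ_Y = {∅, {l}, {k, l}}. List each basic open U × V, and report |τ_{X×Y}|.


Basis B = {∅ × ∅, {x74} × {l}, {x75} × {l}, {x74} × {k, l}, {x74, x75} × {l}, {x75} × {k, l}, {x74, x75, x76} × {l}, {x74, x75} × {k, l}, {x74, x75, x76} × {k, l}}; |τ_{X×Y}| = 14.

Enumerate products U × V with U ∈ τ_X, V ∈ τ_Y (deduplicated):
  ∅ × ∅ = {} (∅)
  {x74} × {l} = {(x74,l)}
  {x75} × {l} = {(x75,l)}
  {x74} × {k, l} = {(x74,k), (x74,l)}
  {x74, x75} × {l} = {(x74,l), (x75,l)}
  {x75} × {k, l} = {(x75,k), (x75,l)}
  {x74, x75, x76} × {l} = {(x74,l), (x75,l), (x76,l)}
  {x74, x75} × {k, l} = {(x74,k), (x74,l), (x75,k), (x75,l)}
  {x74, x75, x76} × {k, l} = {(x74,k), (x74,l), (x75,k), (x75,l), (x76,k), (x76,l)}
These 9 distinct sets form the basis B.
Close under arbitrary unions to get τ_{X×Y}; counting gives |τ_{X×Y}| = 14.


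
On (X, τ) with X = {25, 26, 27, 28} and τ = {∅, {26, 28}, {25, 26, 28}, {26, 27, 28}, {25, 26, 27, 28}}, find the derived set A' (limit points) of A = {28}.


A' = {25, 26, 27}

For each x ∈ X, list the open sets U ∈ τ with x ∈ U, then check whether U ∩ (A ∖ {x}) ≠ ∅ for every such U.
  x = 25: opens ∋ x are {25, 26, 28}, {25, 26, 27, 28}; each meets A ∖ {25}, so x IS a limit point.
  x = 26: opens ∋ x are {26, 28}, {25, 26, 28}, {26, 27, 28}, {25, 26, 27, 28}; each meets A ∖ {26}, so x IS a limit point.
  x = 27: opens ∋ x are {26, 27, 28}, {25, 26, 27, 28}; each meets A ∖ {27}, so x IS a limit point.
  x = 28: open {26, 28} ∋ x has {26, 28} ∩ (A ∖ {28}) = ∅, so x is NOT a limit point.
Collecting: A' = {25, 26, 27}.


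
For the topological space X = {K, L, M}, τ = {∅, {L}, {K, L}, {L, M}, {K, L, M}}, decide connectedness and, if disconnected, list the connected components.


(X, τ) is connected.

Find clopen sets (U ∈ τ with X ∖ U ∈ τ):
  U = ∅, X ∖ U = {K, L, M} — both open, so U is clopen.
  U = {K, L, M}, X ∖ U = ∅ — both open, so U is clopen.
Only trivial clopens (∅ and X) exist, so (X, τ) is connected.
Compute connected components by grouping points that agree on all clopens:
  component: {K, L, M}


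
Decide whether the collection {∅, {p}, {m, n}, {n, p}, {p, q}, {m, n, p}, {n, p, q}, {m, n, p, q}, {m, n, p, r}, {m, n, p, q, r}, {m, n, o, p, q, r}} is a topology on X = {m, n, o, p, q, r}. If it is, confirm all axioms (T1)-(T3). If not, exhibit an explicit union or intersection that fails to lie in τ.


τ is NOT a topology on X.

Axiom (T1): ∅ ∈ τ? Yes; X ∈ τ? Yes.
Axiom (T2/T3): check pairwise unions and intersections of members of τ.
Counterexample for (T3): {m, n} ∩ {n, p} = {n} ∉ τ. Therefore τ is NOT a topology.


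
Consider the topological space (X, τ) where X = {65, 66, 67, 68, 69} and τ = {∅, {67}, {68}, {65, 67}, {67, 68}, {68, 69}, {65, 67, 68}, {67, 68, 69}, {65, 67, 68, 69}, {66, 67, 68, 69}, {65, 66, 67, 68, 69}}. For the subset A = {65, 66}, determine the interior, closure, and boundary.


int(A) = ∅, cl(A) = {65, 66}, ∂A = {65, 66}.

Closed sets in (X, τ) are complements of opens:
  closed(X, τ) = {∅, {65}, {66}, {65, 66}, {66, 69}, {65, 66, 67}, {65, 66, 69}, {66, 68, 69}, {65, 66, 67, 69}, {65, 66, 68, 69}, {65, 66, 67, 68, 69}}.
int(A) = ⋃ {U ∈ τ : U ⊆ A}. Opens contained in A: ∅.
Taking the union of these: int(A) = ∅.
cl(A) = ⋂ {C closed : A ⊆ C}. Closed sets containing A: {65, 66}, {65, 66, 67}, {65, 66, 69}, {65, 66, 67, 69}, {65, 66, 68, 69}, {65, 66, 67, 68, 69}.
Intersecting these: cl(A) = {65, 66}.
∂A = cl(A) ∖ int(A) = {65, 66} ∖ ∅ = {65, 66}.


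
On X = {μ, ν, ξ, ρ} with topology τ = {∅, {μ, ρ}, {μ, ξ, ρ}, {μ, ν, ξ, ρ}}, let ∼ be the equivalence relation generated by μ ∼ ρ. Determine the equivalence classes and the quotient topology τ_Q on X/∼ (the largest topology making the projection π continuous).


X/∼ = {[μ=ρ], [ν], [ξ]}; |τ_Q| = 4.

Equivalence classes: [μ=ρ], [ν], [ξ].
Quotient map π: X → X/∼ sends μ ↦ [μ=ρ], ν ↦ [ν], ξ ↦ [ξ], ρ ↦ [μ=ρ].
For each subset V ⊆ X/∼, compute π^{-1}(V) ⊆ X and check whether π^{-1}(V) ∈ τ. V is open in τ_Q iff π^{-1}(V) ∈ τ.
  V = {}: π^{-1}(V) = ∅ ∈ τ ✓.
  V = {[μ=ρ]}: π^{-1}(V) = {μ, ρ} ∈ τ ✓.
  V = {[ν]}: π^{-1}(V) = {ν} ∉ τ ✗.
  V = {[μ=ρ], [ν]}: π^{-1}(V) = {μ, ν, ρ} ∉ τ ✗.
  V = {[ξ]}: π^{-1}(V) = {ξ} ∉ τ ✗.
  V = {[μ=ρ], [ξ]}: π^{-1}(V) = {μ, ξ, ρ} ∈ τ ✓.
  V = {[ν], [ξ]}: π^{-1}(V) = {ν, ξ} ∉ τ ✗.
  V = {[μ=ρ], [ν], [ξ]}: π^{-1}(V) = {μ, ν, ξ, ρ} ∈ τ ✓.
Open sets in the quotient: τ_Q = {{}, {[μ=ρ]}, {[μ=ρ], [ξ]}, {[μ=ρ], [ν], [ξ]}} (4 elements).


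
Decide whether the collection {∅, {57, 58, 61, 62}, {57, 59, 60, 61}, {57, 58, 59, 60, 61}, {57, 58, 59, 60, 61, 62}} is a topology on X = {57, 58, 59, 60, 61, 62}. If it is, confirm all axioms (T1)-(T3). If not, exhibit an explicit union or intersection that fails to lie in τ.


τ is NOT a topology on X.

Axiom (T1): ∅ ∈ τ? Yes; X ∈ τ? Yes.
Axiom (T2/T3): check pairwise unions and intersections of members of τ.
Counterexample for (T3): {57, 58, 61, 62} ∩ {57, 59, 60, 61} = {57, 61} ∉ τ. Therefore τ is NOT a topology.


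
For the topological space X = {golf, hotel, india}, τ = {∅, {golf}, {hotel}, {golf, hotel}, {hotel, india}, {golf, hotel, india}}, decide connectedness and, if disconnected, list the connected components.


(X, τ) is disconnected; components = [{golf}, {hotel, india}].

Find clopen sets (U ∈ τ with X ∖ U ∈ τ):
  U = ∅, X ∖ U = {golf, hotel, india} — both open, so U is clopen.
  U = {golf}, X ∖ U = {hotel, india} — both open, so U is clopen.
  U = {hotel, india}, X ∖ U = {golf} — both open, so U is clopen.
  U = {golf, hotel, india}, X ∖ U = ∅ — both open, so U is clopen.
Nontrivial clopen(s) exist: e.g. {hotel, india}. So (X, τ) is disconnected.
Compute connected components by grouping points that agree on all clopens:
  component: {golf}
  component: {hotel, india}


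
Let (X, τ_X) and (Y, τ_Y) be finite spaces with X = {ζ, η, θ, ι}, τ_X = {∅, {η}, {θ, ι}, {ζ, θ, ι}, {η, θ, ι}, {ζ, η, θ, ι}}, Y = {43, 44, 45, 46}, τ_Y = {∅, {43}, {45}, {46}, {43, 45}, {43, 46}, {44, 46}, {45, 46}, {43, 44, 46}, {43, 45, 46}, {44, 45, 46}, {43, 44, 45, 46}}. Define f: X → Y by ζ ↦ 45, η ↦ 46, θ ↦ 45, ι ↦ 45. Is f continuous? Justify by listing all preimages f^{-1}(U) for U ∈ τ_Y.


f IS continuous.

Compute f^{-1}(U) for each U ∈ τ_Y:
  U = ∅: f^{-1}(U) = ∅ ∈ τ_X ✓.
  U = {43}: f^{-1}(U) = ∅ ∈ τ_X ✓.
  U = {45}: f^{-1}(U) = {ζ, θ, ι} ∈ τ_X ✓.
  U = {46}: f^{-1}(U) = {η} ∈ τ_X ✓.
  U = {43, 45}: f^{-1}(U) = {ζ, θ, ι} ∈ τ_X ✓.
  U = {43, 46}: f^{-1}(U) = {η} ∈ τ_X ✓.
  U = {44, 46}: f^{-1}(U) = {η} ∈ τ_X ✓.
  U = {45, 46}: f^{-1}(U) = {ζ, η, θ, ι} ∈ τ_X ✓.
  U = {43, 44, 46}: f^{-1}(U) = {η} ∈ τ_X ✓.
  U = {43, 45, 46}: f^{-1}(U) = {ζ, η, θ, ι} ∈ τ_X ✓.
  U = {44, 45, 46}: f^{-1}(U) = {ζ, η, θ, ι} ∈ τ_X ✓.
  U = {43, 44, 45, 46}: f^{-1}(U) = {ζ, η, θ, ι} ∈ τ_X ✓.
Every preimage lies in τ_X, so f IS continuous.


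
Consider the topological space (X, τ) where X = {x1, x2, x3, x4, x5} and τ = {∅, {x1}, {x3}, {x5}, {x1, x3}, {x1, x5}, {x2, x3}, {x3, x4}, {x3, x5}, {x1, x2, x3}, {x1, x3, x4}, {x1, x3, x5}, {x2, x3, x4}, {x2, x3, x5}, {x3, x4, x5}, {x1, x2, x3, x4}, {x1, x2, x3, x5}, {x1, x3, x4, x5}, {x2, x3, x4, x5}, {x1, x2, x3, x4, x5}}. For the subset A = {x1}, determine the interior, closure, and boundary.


int(A) = {x1}, cl(A) = {x1}, ∂A = ∅.

Closed sets in (X, τ) are complements of opens:
  closed(X, τ) = {∅, {x1}, {x2}, {x4}, {x5}, {x1, x2}, {x1, x4}, {x1, x5}, {x2, x4}, {x2, x5}, {x4, x5}, {x1, x2, x4}, {x1, x2, x5}, {x1, x4, x5}, {x2, x3, x4}, {x2, x4, x5}, {x1, x2, x3, x4}, {x1, x2, x4, x5}, {x2, x3, x4, x5}, {x1, x2, x3, x4, x5}}.
int(A) = ⋃ {U ∈ τ : U ⊆ A}. Opens contained in A: ∅, {x1}.
Taking the union of these: int(A) = {x1}.
cl(A) = ⋂ {C closed : A ⊆ C}. Closed sets containing A: {x1}, {x1, x2}, {x1, x4}, {x1, x5}, {x1, x2, x4}, {x1, x2, x5}, {x1, x4, x5}, {x1, x2, x3, x4}, {x1, x2, x4, x5}, {x1, x2, x3, x4, x5}.
Intersecting these: cl(A) = {x1}.
∂A = cl(A) ∖ int(A) = {x1} ∖ {x1} = ∅.


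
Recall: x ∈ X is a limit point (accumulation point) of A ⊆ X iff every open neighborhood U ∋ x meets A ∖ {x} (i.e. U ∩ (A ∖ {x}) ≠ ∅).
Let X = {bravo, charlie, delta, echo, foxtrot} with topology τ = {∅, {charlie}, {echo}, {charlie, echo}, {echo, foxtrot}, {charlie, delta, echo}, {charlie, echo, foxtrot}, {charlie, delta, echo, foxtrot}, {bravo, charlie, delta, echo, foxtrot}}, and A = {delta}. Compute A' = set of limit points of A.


A' = {bravo}

For each x ∈ X, list the open sets U ∈ τ with x ∈ U, then check whether U ∩ (A ∖ {x}) ≠ ∅ for every such U.
  x = bravo: opens ∋ x are {bravo, charlie, delta, echo, foxtrot}; each meets A ∖ {bravo}, so x IS a limit point.
  x = charlie: open {charlie} ∋ x has {charlie} ∩ (A ∖ {charlie}) = ∅, so x is NOT a limit point.
  x = delta: open {charlie, delta, echo} ∋ x has {charlie, delta, echo} ∩ (A ∖ {delta}) = ∅, so x is NOT a limit point.
  x = echo: open {echo} ∋ x has {echo} ∩ (A ∖ {echo}) = ∅, so x is NOT a limit point.
  x = foxtrot: open {echo, foxtrot} ∋ x has {echo, foxtrot} ∩ (A ∖ {foxtrot}) = ∅, so x is NOT a limit point.
Collecting: A' = {bravo}.


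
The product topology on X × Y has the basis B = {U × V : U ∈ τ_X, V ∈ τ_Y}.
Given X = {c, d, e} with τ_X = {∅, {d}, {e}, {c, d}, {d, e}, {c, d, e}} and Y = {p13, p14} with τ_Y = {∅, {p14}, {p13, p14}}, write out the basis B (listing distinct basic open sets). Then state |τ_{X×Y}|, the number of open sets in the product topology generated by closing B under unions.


Basis B = {∅ × ∅, {d} × {p14}, {e} × {p14}, {c, d} × {p14}, {d} × {p13, p14}, {d, e} × {p14}, {e} × {p13, p14}, {c, d, e} × {p14}, {c, d} × {p13, p14}, {d, e} × {p13, p14}, {c, d, e} × {p13, p14}}; |τ_{X×Y}| = 18.

Enumerate products U × V with U ∈ τ_X, V ∈ τ_Y (deduplicated):
  ∅ × ∅ = {} (∅)
  {d} × {p14} = {(d,p14)}
  {e} × {p14} = {(e,p14)}
  {c, d} × {p14} = {(c,p14), (d,p14)}
  {d} × {p13, p14} = {(d,p13), (d,p14)}
  {d, e} × {p14} = {(d,p14), (e,p14)}
  {e} × {p13, p14} = {(e,p13), (e,p14)}
  {c, d, e} × {p14} = {(c,p14), (d,p14), (e,p14)}
  {c, d} × {p13, p14} = {(c,p13), (c,p14), (d,p13), (d,p14)}
  {d, e} × {p13, p14} = {(d,p13), (d,p14), (e,p13), (e,p14)}
  {c, d, e} × {p13, p14} = {(c,p13), (c,p14), (d,p13), (d,p14), (e,p13), (e,p14)}
These 11 distinct sets form the basis B.
Close under arbitrary unions to get τ_{X×Y}; counting gives |τ_{X×Y}| = 18.


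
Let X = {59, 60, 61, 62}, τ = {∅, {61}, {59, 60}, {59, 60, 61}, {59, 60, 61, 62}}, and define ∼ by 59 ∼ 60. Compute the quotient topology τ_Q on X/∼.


X/∼ = {[59=60], [61], [62]}; |τ_Q| = 5.

Equivalence classes: [59=60], [61], [62].
Quotient map π: X → X/∼ sends 59 ↦ [59=60], 60 ↦ [59=60], 61 ↦ [61], 62 ↦ [62].
For each subset V ⊆ X/∼, compute π^{-1}(V) ⊆ X and check whether π^{-1}(V) ∈ τ. V is open in τ_Q iff π^{-1}(V) ∈ τ.
  V = {}: π^{-1}(V) = ∅ ∈ τ ✓.
  V = {[59=60]}: π^{-1}(V) = {59, 60} ∈ τ ✓.
  V = {[61]}: π^{-1}(V) = {61} ∈ τ ✓.
  V = {[59=60], [61]}: π^{-1}(V) = {59, 60, 61} ∈ τ ✓.
  V = {[62]}: π^{-1}(V) = {62} ∉ τ ✗.
  V = {[59=60], [62]}: π^{-1}(V) = {59, 60, 62} ∉ τ ✗.
  V = {[61], [62]}: π^{-1}(V) = {61, 62} ∉ τ ✗.
  V = {[59=60], [61], [62]}: π^{-1}(V) = {59, 60, 61, 62} ∈ τ ✓.
Open sets in the quotient: τ_Q = {{}, {[59=60]}, {[61]}, {[59=60], [61]}, {[59=60], [61], [62]}} (5 elements).


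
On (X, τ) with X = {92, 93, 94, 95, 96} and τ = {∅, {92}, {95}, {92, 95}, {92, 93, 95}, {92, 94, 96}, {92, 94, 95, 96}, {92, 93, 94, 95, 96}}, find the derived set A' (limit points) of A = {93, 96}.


A' = {94}

For each x ∈ X, list the open sets U ∈ τ with x ∈ U, then check whether U ∩ (A ∖ {x}) ≠ ∅ for every such U.
  x = 92: open {92} ∋ x has {92} ∩ (A ∖ {92}) = ∅, so x is NOT a limit point.
  x = 93: open {92, 93, 95} ∋ x has {92, 93, 95} ∩ (A ∖ {93}) = ∅, so x is NOT a limit point.
  x = 94: opens ∋ x are {92, 94, 96}, {92, 94, 95, 96}, {92, 93, 94, 95, 96}; each meets A ∖ {94}, so x IS a limit point.
  x = 95: open {95} ∋ x has {95} ∩ (A ∖ {95}) = ∅, so x is NOT a limit point.
  x = 96: open {92, 94, 96} ∋ x has {92, 94, 96} ∩ (A ∖ {96}) = ∅, so x is NOT a limit point.
Collecting: A' = {94}.


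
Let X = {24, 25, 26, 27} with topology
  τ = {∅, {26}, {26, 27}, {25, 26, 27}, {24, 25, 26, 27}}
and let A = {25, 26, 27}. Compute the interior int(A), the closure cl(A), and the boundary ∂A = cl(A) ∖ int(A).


int(A) = {25, 26, 27}, cl(A) = {24, 25, 26, 27}, ∂A = {24}.

Closed sets in (X, τ) are complements of opens:
  closed(X, τ) = {∅, {24}, {24, 25}, {24, 25, 27}, {24, 25, 26, 27}}.
int(A) = ⋃ {U ∈ τ : U ⊆ A}. Opens contained in A: ∅, {26}, {26, 27}, {25, 26, 27}.
Taking the union of these: int(A) = {25, 26, 27}.
cl(A) = ⋂ {C closed : A ⊆ C}. Closed sets containing A: {24, 25, 26, 27}.
Intersecting these: cl(A) = {24, 25, 26, 27}.
∂A = cl(A) ∖ int(A) = {24, 25, 26, 27} ∖ {25, 26, 27} = {24}.


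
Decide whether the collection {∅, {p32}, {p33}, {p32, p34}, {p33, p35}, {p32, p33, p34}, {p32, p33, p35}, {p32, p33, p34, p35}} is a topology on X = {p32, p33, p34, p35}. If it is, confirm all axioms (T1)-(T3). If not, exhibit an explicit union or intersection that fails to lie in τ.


τ is NOT a topology on X.

Axiom (T1): ∅ ∈ τ? Yes; X ∈ τ? Yes.
Axiom (T2/T3): check pairwise unions and intersections of members of τ.
Counterexample for (T2): {p32} ∪ {p33} = {p32, p33} ∉ τ. Therefore τ is NOT a topology.


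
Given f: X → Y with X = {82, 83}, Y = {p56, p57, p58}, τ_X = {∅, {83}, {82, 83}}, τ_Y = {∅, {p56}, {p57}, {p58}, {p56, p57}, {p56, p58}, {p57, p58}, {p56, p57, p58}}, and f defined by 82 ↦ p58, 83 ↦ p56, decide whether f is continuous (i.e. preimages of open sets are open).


f is NOT continuous.

Compute f^{-1}(U) for each U ∈ τ_Y:
  U = ∅: f^{-1}(U) = ∅ ∈ τ_X ✓.
  U = {p56}: f^{-1}(U) = {83} ∈ τ_X ✓.
  U = {p57}: f^{-1}(U) = ∅ ∈ τ_X ✓.
  U = {p58}: f^{-1}(U) = {82} ∉ τ_X ✗.
  U = {p56, p57}: f^{-1}(U) = {83} ∈ τ_X ✓.
  U = {p56, p58}: f^{-1}(U) = {82, 83} ∈ τ_X ✓.
  U = {p57, p58}: f^{-1}(U) = {82} ∉ τ_X ✗.
  U = {p56, p57, p58}: f^{-1}(U) = {82, 83} ∈ τ_X ✓.
Found U = {p58} with f^{-1}(U) = {82} not in τ_X. Therefore f is NOT continuous.


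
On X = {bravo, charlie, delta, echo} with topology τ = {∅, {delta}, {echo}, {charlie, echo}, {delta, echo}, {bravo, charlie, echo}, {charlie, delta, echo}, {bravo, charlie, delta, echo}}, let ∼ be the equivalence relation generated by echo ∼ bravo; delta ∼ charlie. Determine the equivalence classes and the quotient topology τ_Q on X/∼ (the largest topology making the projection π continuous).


X/∼ = {[bravo=echo], [charlie=delta]}; |τ_Q| = 2.

Equivalence classes: [bravo=echo], [charlie=delta].
Quotient map π: X → X/∼ sends bravo ↦ [bravo=echo], charlie ↦ [charlie=delta], delta ↦ [charlie=delta], echo ↦ [bravo=echo].
For each subset V ⊆ X/∼, compute π^{-1}(V) ⊆ X and check whether π^{-1}(V) ∈ τ. V is open in τ_Q iff π^{-1}(V) ∈ τ.
  V = {}: π^{-1}(V) = ∅ ∈ τ ✓.
  V = {[bravo=echo]}: π^{-1}(V) = {bravo, echo} ∉ τ ✗.
  V = {[charlie=delta]}: π^{-1}(V) = {charlie, delta} ∉ τ ✗.
  V = {[bravo=echo], [charlie=delta]}: π^{-1}(V) = {bravo, charlie, delta, echo} ∈ τ ✓.
Open sets in the quotient: τ_Q = {{}, {[bravo=echo], [charlie=delta]}} (2 elements).


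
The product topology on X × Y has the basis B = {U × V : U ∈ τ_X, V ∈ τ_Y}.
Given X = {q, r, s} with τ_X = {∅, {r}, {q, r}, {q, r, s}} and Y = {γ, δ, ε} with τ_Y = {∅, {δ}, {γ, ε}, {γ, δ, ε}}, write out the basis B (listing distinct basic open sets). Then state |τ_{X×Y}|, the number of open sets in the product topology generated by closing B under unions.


Basis B = {∅ × ∅, {r} × {δ}, {q, r} × {δ}, {r} × {γ, ε}, {q, r, s} × {δ}, {r} × {γ, δ, ε}, {q, r} × {γ, ε}, {q, r} × {γ, δ, ε}, {q, r, s} × {γ, ε}, {q, r, s} × {γ, δ, ε}}; |τ_{X×Y}| = 16.

Enumerate products U × V with U ∈ τ_X, V ∈ τ_Y (deduplicated):
  ∅ × ∅ = {} (∅)
  {r} × {δ} = {(r,δ)}
  {q, r} × {δ} = {(q,δ), (r,δ)}
  {r} × {γ, ε} = {(r,γ), (r,ε)}
  {q, r, s} × {δ} = {(q,δ), (r,δ), (s,δ)}
  {r} × {γ, δ, ε} = {(r,γ), (r,δ), (r,ε)}
  {q, r} × {γ, ε} = {(q,γ), (q,ε), (r,γ), (r,ε)}
  {q, r} × {γ, δ, ε} = {(q,γ), (q,δ), (q,ε), (r,γ), (r,δ), (r,ε)}
  {q, r, s} × {γ, ε} = {(q,γ), (q,ε), (r,γ), (r,ε), (s,γ), (s,ε)}
  {q, r, s} × {γ, δ, ε} = {(q,γ), (q,δ), (q,ε), (r,γ), (r,δ), (r,ε), (s,γ), (s,δ), (s,ε)}
These 10 distinct sets form the basis B.
Close under arbitrary unions to get τ_{X×Y}; counting gives |τ_{X×Y}| = 16.


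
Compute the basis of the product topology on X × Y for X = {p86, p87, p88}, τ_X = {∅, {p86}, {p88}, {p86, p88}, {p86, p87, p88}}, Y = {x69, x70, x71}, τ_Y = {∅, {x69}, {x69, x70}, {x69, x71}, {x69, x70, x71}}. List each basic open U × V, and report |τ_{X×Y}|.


Basis B = {∅ × ∅, {p86} × {x69}, {p88} × {x69}, {p86} × {x69, x70}, {p86} × {x69, x71}, {p86, p88} × {x69}, {p88} × {x69, x70}, {p88} × {x69, x71}, {p86} × {x69, x70, x71}, {p86, p87, p88} × {x69}, {p88} × {x69, x70, x71}, {p86, p88} × {x69, x70}, {p86, p88} × {x69, x71}, {p86, p88} × {x69, x70, x71}, {p86, p87, p88} × {x69, x70}, {p86, p87, p88} × {x69, x71}, {p86, p87, p88} × {x69, x70, x71}}; |τ_{X×Y}| = 50.

Enumerate products U × V with U ∈ τ_X, V ∈ τ_Y (deduplicated):
  ∅ × ∅ = {} (∅)
  {p86} × {x69} = {(p86,x69)}
  {p88} × {x69} = {(p88,x69)}
  {p86} × {x69, x70} = {(p86,x69), (p86,x70)}
  {p86} × {x69, x71} = {(p86,x69), (p86,x71)}
  {p86, p88} × {x69} = {(p86,x69), (p88,x69)}
  {p88} × {x69, x70} = {(p88,x69), (p88,x70)}
  {p88} × {x69, x71} = {(p88,x69), (p88,x71)}
  {p86} × {x69, x70, x71} = {(p86,x69), (p86,x70), (p86,x71)}
  {p86, p87, p88} × {x69} = {(p86,x69), (p87,x69), (p88,x69)}
  {p88} × {x69, x70, x71} = {(p88,x69), (p88,x70), (p88,x71)}
  {p86, p88} × {x69, x70} = {(p86,x69), (p86,x70), (p88,x69), (p88,x70)}
  {p86, p88} × {x69, x71} = {(p86,x69), (p86,x71), (p88,x69), (p88,x71)}
  {p86, p88} × {x69, x70, x71} = {(p86,x69), (p86,x70), (p86,x71), (p88,x69), (p88,x70), (p88,x71)}
  {p86, p87, p88} × {x69, x70} = {(p86,x69), (p86,x70), (p87,x69), (p87,x70), (p88,x69), (p88,x70)}
  {p86, p87, p88} × {x69, x71} = {(p86,x69), (p86,x71), (p87,x69), (p87,x71), (p88,x69), (p88,x71)}
  {p86, p87, p88} × {x69, x70, x71} = {(p86,x69), (p86,x70), (p86,x71), (p87,x69), (p87,x70), (p87,x71), (p88,x69), (p88,x70), (p88,x71)}
These 17 distinct sets form the basis B.
Close under arbitrary unions to get τ_{X×Y}; counting gives |τ_{X×Y}| = 50.


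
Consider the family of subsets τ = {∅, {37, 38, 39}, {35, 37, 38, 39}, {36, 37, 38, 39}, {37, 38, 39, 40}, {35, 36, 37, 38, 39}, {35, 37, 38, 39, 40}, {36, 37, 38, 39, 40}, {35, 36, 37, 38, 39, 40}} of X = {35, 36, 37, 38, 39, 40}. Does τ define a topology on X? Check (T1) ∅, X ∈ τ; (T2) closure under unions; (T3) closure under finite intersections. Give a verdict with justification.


τ IS a topology on X.

Axiom (T1): ∅ ∈ τ? Yes; X ∈ τ? Yes.
Axiom (T2/T3): check pairwise unions and intersections of members of τ.
All pairwise intersections and unions checked — each lies in τ. Therefore τ satisfies (T1), (T2), (T3): it IS a topology on X.


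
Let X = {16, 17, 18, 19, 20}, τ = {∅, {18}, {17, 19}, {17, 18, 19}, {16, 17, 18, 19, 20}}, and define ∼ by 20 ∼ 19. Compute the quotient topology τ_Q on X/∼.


X/∼ = {[16], [17], [18], [19=20]}; |τ_Q| = 3.

Equivalence classes: [16], [17], [18], [19=20].
Quotient map π: X → X/∼ sends 16 ↦ [16], 17 ↦ [17], 18 ↦ [18], 19 ↦ [19=20], 20 ↦ [19=20].
For each subset V ⊆ X/∼, compute π^{-1}(V) ⊆ X and check whether π^{-1}(V) ∈ τ. V is open in τ_Q iff π^{-1}(V) ∈ τ.
  V = {}: π^{-1}(V) = ∅ ∈ τ ✓.
  V = {[16]}: π^{-1}(V) = {16} ∉ τ ✗.
  V = {[17]}: π^{-1}(V) = {17} ∉ τ ✗.
  V = {[16], [17]}: π^{-1}(V) = {16, 17} ∉ τ ✗.
  V = {[18]}: π^{-1}(V) = {18} ∈ τ ✓.
  V = {[16], [18]}: π^{-1}(V) = {16, 18} ∉ τ ✗.
  V = {[17], [18]}: π^{-1}(V) = {17, 18} ∉ τ ✗.
  V = {[16], [17], [18]}: π^{-1}(V) = {16, 17, 18} ∉ τ ✗.
  V = {[19=20]}: π^{-1}(V) = {19, 20} ∉ τ ✗.
  V = {[16], [19=20]}: π^{-1}(V) = {16, 19, 20} ∉ τ ✗.
  V = {[17], [19=20]}: π^{-1}(V) = {17, 19, 20} ∉ τ ✗.
  V = {[16], [17], [19=20]}: π^{-1}(V) = {16, 17, 19, 20} ∉ τ ✗.
  V = {[18], [19=20]}: π^{-1}(V) = {18, 19, 20} ∉ τ ✗.
  V = {[16], [18], [19=20]}: π^{-1}(V) = {16, 18, 19, 20} ∉ τ ✗.
  V = {[17], [18], [19=20]}: π^{-1}(V) = {17, 18, 19, 20} ∉ τ ✗.
  V = {[16], [17], [18], [19=20]}: π^{-1}(V) = {16, 17, 18, 19, 20} ∈ τ ✓.
Open sets in the quotient: τ_Q = {{}, {[18]}, {[16], [17], [18], [19=20]}} (3 elements).


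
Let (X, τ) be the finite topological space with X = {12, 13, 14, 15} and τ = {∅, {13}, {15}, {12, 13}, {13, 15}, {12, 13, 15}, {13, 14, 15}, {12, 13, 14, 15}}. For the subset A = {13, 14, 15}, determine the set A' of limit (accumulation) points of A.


A' = {12, 14}

For each x ∈ X, list the open sets U ∈ τ with x ∈ U, then check whether U ∩ (A ∖ {x}) ≠ ∅ for every such U.
  x = 12: opens ∋ x are {12, 13}, {12, 13, 15}, {12, 13, 14, 15}; each meets A ∖ {12}, so x IS a limit point.
  x = 13: open {13} ∋ x has {13} ∩ (A ∖ {13}) = ∅, so x is NOT a limit point.
  x = 14: opens ∋ x are {13, 14, 15}, {12, 13, 14, 15}; each meets A ∖ {14}, so x IS a limit point.
  x = 15: open {15} ∋ x has {15} ∩ (A ∖ {15}) = ∅, so x is NOT a limit point.
Collecting: A' = {12, 14}.


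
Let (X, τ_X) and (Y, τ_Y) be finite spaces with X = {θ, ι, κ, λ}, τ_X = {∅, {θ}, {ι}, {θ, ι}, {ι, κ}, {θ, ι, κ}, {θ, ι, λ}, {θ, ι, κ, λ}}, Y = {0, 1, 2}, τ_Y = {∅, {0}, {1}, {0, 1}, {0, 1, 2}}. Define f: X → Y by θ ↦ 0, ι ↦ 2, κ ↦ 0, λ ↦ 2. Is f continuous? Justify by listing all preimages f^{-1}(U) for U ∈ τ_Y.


f is NOT continuous.

Compute f^{-1}(U) for each U ∈ τ_Y:
  U = ∅: f^{-1}(U) = ∅ ∈ τ_X ✓.
  U = {0}: f^{-1}(U) = {θ, κ} ∉ τ_X ✗.
  U = {1}: f^{-1}(U) = ∅ ∈ τ_X ✓.
  U = {0, 1}: f^{-1}(U) = {θ, κ} ∉ τ_X ✗.
  U = {0, 1, 2}: f^{-1}(U) = {θ, ι, κ, λ} ∈ τ_X ✓.
Found U = {0} with f^{-1}(U) = {θ, κ} not in τ_X. Therefore f is NOT continuous.


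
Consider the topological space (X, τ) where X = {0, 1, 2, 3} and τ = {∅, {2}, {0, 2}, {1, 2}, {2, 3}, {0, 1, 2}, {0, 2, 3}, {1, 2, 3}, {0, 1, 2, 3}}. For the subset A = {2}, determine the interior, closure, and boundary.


int(A) = {2}, cl(A) = {0, 1, 2, 3}, ∂A = {0, 1, 3}.

Closed sets in (X, τ) are complements of opens:
  closed(X, τ) = {∅, {0}, {1}, {3}, {0, 1}, {0, 3}, {1, 3}, {0, 1, 3}, {0, 1, 2, 3}}.
int(A) = ⋃ {U ∈ τ : U ⊆ A}. Opens contained in A: ∅, {2}.
Taking the union of these: int(A) = {2}.
cl(A) = ⋂ {C closed : A ⊆ C}. Closed sets containing A: {0, 1, 2, 3}.
Intersecting these: cl(A) = {0, 1, 2, 3}.
∂A = cl(A) ∖ int(A) = {0, 1, 2, 3} ∖ {2} = {0, 1, 3}.


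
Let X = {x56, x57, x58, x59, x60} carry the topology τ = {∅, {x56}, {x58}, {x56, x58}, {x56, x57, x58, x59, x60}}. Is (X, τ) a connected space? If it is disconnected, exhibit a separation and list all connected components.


(X, τ) is connected.

Find clopen sets (U ∈ τ with X ∖ U ∈ τ):
  U = ∅, X ∖ U = {x56, x57, x58, x59, x60} — both open, so U is clopen.
  U = {x56, x57, x58, x59, x60}, X ∖ U = ∅ — both open, so U is clopen.
Only trivial clopens (∅ and X) exist, so (X, τ) is connected.
Compute connected components by grouping points that agree on all clopens:
  component: {x56, x57, x58, x59, x60}


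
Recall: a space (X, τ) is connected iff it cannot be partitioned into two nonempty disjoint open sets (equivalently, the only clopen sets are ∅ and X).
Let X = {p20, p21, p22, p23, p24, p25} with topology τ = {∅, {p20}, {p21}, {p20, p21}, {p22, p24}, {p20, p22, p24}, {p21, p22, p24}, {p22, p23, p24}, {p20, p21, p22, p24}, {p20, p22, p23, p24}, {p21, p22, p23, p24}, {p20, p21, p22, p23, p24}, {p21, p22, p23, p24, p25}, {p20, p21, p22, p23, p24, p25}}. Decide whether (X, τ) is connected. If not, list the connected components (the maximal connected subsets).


(X, τ) is disconnected; components = [{p20}, {p21, p22, p23, p24, p25}].

Find clopen sets (U ∈ τ with X ∖ U ∈ τ):
  U = ∅, X ∖ U = {p20, p21, p22, p23, p24, p25} — both open, so U is clopen.
  U = {p20}, X ∖ U = {p21, p22, p23, p24, p25} — both open, so U is clopen.
  U = {p21, p22, p23, p24, p25}, X ∖ U = {p20} — both open, so U is clopen.
  U = {p20, p21, p22, p23, p24, p25}, X ∖ U = ∅ — both open, so U is clopen.
Nontrivial clopen(s) exist: e.g. {p20}. So (X, τ) is disconnected.
Compute connected components by grouping points that agree on all clopens:
  component: {p20}
  component: {p21, p22, p23, p24, p25}


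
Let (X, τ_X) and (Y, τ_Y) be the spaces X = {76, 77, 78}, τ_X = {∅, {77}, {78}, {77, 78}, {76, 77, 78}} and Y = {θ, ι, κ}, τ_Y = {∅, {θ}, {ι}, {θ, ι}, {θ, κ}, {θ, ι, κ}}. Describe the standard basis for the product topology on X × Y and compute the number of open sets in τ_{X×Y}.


Basis B = {∅ × ∅, {77} × {θ}, {77} × {ι}, {78} × {θ}, {78} × {ι}, {77} × {θ, ι}, {77} × {θ, κ}, {77, 78} × {θ}, {77, 78} × {ι}, {78} × {θ, ι}, {78} × {θ, κ}, {76, 77, 78} × {θ}, {76, 77, 78} × {ι}, {77} × {θ, ι, κ}, {78} × {θ, ι, κ}, {77, 78} × {θ, ι}, {77, 78} × {θ, κ}, {76, 77, 78} × {θ, ι}, {76, 77, 78} × {θ, κ}, {77, 78} × {θ, ι, κ}, {76, 77, 78} × {θ, ι, κ}}; |τ_{X×Y}| = 70.

Enumerate products U × V with U ∈ τ_X, V ∈ τ_Y (deduplicated):
  ∅ × ∅ = {} (∅)
  {77} × {θ} = {(77,θ)}
  {77} × {ι} = {(77,ι)}
  {78} × {θ} = {(78,θ)}
  {78} × {ι} = {(78,ι)}
  {77} × {θ, ι} = {(77,θ), (77,ι)}
  {77} × {θ, κ} = {(77,θ), (77,κ)}
  {77, 78} × {θ} = {(77,θ), (78,θ)}
  {77, 78} × {ι} = {(77,ι), (78,ι)}
  {78} × {θ, ι} = {(78,θ), (78,ι)}
  {78} × {θ, κ} = {(78,θ), (78,κ)}
  {76, 77, 78} × {θ} = {(76,θ), (77,θ), (78,θ)}
  {76, 77, 78} × {ι} = {(76,ι), (77,ι), (78,ι)}
  {77} × {θ, ι, κ} = {(77,θ), (77,ι), (77,κ)}
  {78} × {θ, ι, κ} = {(78,θ), (78,ι), (78,κ)}
  {77, 78} × {θ, ι} = {(77,θ), (77,ι), (78,θ), (78,ι)}
  {77, 78} × {θ, κ} = {(77,θ), (77,κ), (78,θ), (78,κ)}
  {76, 77, 78} × {θ, ι} = {(76,θ), (76,ι), (77,θ), (77,ι), (78,θ), (78,ι)}
  {76, 77, 78} × {θ, κ} = {(76,θ), (76,κ), (77,θ), (77,κ), (78,θ), (78,κ)}
  {77, 78} × {θ, ι, κ} = {(77,θ), (77,ι), (77,κ), (78,θ), (78,ι), (78,κ)}
  {76, 77, 78} × {θ, ι, κ} = {(76,θ), (76,ι), (76,κ), (77,θ), (77,ι), (77,κ), (78,θ), (78,ι), (78,κ)}
These 21 distinct sets form the basis B.
Close under arbitrary unions to get τ_{X×Y}; counting gives |τ_{X×Y}| = 70.


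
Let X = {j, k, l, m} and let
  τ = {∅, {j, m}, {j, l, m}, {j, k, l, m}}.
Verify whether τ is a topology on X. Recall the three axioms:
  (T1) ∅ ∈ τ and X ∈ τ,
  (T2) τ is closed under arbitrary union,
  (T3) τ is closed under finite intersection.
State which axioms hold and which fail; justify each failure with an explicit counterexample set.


τ IS a topology on X.

Axiom (T1): ∅ ∈ τ? Yes; X ∈ τ? Yes.
Axiom (T2/T3): check pairwise unions and intersections of members of τ.
All pairwise intersections and unions checked — each lies in τ. Therefore τ satisfies (T1), (T2), (T3): it IS a topology on X.


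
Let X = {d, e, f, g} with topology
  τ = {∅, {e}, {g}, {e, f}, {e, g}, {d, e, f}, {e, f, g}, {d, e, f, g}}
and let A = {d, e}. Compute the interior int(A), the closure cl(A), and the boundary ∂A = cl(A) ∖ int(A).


int(A) = {e}, cl(A) = {d, e, f}, ∂A = {d, f}.

Closed sets in (X, τ) are complements of opens:
  closed(X, τ) = {∅, {d}, {g}, {d, f}, {d, g}, {d, e, f}, {d, f, g}, {d, e, f, g}}.
int(A) = ⋃ {U ∈ τ : U ⊆ A}. Opens contained in A: ∅, {e}.
Taking the union of these: int(A) = {e}.
cl(A) = ⋂ {C closed : A ⊆ C}. Closed sets containing A: {d, e, f}, {d, e, f, g}.
Intersecting these: cl(A) = {d, e, f}.
∂A = cl(A) ∖ int(A) = {d, e, f} ∖ {e} = {d, f}.


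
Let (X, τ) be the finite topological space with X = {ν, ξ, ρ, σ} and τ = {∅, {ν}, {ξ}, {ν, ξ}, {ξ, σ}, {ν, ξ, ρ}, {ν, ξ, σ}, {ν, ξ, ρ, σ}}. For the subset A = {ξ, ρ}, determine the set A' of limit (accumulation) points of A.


A' = {ρ, σ}

For each x ∈ X, list the open sets U ∈ τ with x ∈ U, then check whether U ∩ (A ∖ {x}) ≠ ∅ for every such U.
  x = ν: open {ν} ∋ x has {ν} ∩ (A ∖ {ν}) = ∅, so x is NOT a limit point.
  x = ξ: open {ξ} ∋ x has {ξ} ∩ (A ∖ {ξ}) = ∅, so x is NOT a limit point.
  x = ρ: opens ∋ x are {ν, ξ, ρ}, {ν, ξ, ρ, σ}; each meets A ∖ {ρ}, so x IS a limit point.
  x = σ: opens ∋ x are {ξ, σ}, {ν, ξ, σ}, {ν, ξ, ρ, σ}; each meets A ∖ {σ}, so x IS a limit point.
Collecting: A' = {ρ, σ}.


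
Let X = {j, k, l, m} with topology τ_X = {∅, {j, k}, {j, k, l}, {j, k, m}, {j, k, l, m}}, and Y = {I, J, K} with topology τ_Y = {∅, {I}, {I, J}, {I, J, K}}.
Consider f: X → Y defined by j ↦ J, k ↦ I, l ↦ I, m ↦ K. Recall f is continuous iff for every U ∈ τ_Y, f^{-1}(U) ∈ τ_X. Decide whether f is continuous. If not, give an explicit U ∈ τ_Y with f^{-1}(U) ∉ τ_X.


f is NOT continuous.

Compute f^{-1}(U) for each U ∈ τ_Y:
  U = ∅: f^{-1}(U) = ∅ ∈ τ_X ✓.
  U = {I}: f^{-1}(U) = {k, l} ∉ τ_X ✗.
  U = {I, J}: f^{-1}(U) = {j, k, l} ∈ τ_X ✓.
  U = {I, J, K}: f^{-1}(U) = {j, k, l, m} ∈ τ_X ✓.
Found U = {I} with f^{-1}(U) = {k, l} not in τ_X. Therefore f is NOT continuous.


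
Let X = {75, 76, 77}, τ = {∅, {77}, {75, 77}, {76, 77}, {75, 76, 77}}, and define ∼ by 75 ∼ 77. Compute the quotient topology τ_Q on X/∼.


X/∼ = {[75=77], [76]}; |τ_Q| = 3.

Equivalence classes: [75=77], [76].
Quotient map π: X → X/∼ sends 75 ↦ [75=77], 76 ↦ [76], 77 ↦ [75=77].
For each subset V ⊆ X/∼, compute π^{-1}(V) ⊆ X and check whether π^{-1}(V) ∈ τ. V is open in τ_Q iff π^{-1}(V) ∈ τ.
  V = {}: π^{-1}(V) = ∅ ∈ τ ✓.
  V = {[75=77]}: π^{-1}(V) = {75, 77} ∈ τ ✓.
  V = {[76]}: π^{-1}(V) = {76} ∉ τ ✗.
  V = {[75=77], [76]}: π^{-1}(V) = {75, 76, 77} ∈ τ ✓.
Open sets in the quotient: τ_Q = {{}, {[75=77]}, {[75=77], [76]}} (3 elements).


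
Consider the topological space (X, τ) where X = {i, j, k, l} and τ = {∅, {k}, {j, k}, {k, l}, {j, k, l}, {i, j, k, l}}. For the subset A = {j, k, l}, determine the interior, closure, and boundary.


int(A) = {j, k, l}, cl(A) = {i, j, k, l}, ∂A = {i}.

Closed sets in (X, τ) are complements of opens:
  closed(X, τ) = {∅, {i}, {i, j}, {i, l}, {i, j, l}, {i, j, k, l}}.
int(A) = ⋃ {U ∈ τ : U ⊆ A}. Opens contained in A: ∅, {k}, {j, k}, {k, l}, {j, k, l}.
Taking the union of these: int(A) = {j, k, l}.
cl(A) = ⋂ {C closed : A ⊆ C}. Closed sets containing A: {i, j, k, l}.
Intersecting these: cl(A) = {i, j, k, l}.
∂A = cl(A) ∖ int(A) = {i, j, k, l} ∖ {j, k, l} = {i}.


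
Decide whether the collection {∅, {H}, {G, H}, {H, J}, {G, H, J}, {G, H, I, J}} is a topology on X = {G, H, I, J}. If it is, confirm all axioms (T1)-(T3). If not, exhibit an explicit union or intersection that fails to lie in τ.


τ IS a topology on X.

Axiom (T1): ∅ ∈ τ? Yes; X ∈ τ? Yes.
Axiom (T2/T3): check pairwise unions and intersections of members of τ.
All pairwise intersections and unions checked — each lies in τ. Therefore τ satisfies (T1), (T2), (T3): it IS a topology on X.


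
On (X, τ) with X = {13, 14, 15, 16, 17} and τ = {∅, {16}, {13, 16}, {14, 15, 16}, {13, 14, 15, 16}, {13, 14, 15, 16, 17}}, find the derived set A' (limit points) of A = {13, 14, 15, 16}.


A' = {13, 14, 15, 17}

For each x ∈ X, list the open sets U ∈ τ with x ∈ U, then check whether U ∩ (A ∖ {x}) ≠ ∅ for every such U.
  x = 13: opens ∋ x are {13, 16}, {13, 14, 15, 16}, {13, 14, 15, 16, 17}; each meets A ∖ {13}, so x IS a limit point.
  x = 14: opens ∋ x are {14, 15, 16}, {13, 14, 15, 16}, {13, 14, 15, 16, 17}; each meets A ∖ {14}, so x IS a limit point.
  x = 15: opens ∋ x are {14, 15, 16}, {13, 14, 15, 16}, {13, 14, 15, 16, 17}; each meets A ∖ {15}, so x IS a limit point.
  x = 16: open {16} ∋ x has {16} ∩ (A ∖ {16}) = ∅, so x is NOT a limit point.
  x = 17: opens ∋ x are {13, 14, 15, 16, 17}; each meets A ∖ {17}, so x IS a limit point.
Collecting: A' = {13, 14, 15, 17}.


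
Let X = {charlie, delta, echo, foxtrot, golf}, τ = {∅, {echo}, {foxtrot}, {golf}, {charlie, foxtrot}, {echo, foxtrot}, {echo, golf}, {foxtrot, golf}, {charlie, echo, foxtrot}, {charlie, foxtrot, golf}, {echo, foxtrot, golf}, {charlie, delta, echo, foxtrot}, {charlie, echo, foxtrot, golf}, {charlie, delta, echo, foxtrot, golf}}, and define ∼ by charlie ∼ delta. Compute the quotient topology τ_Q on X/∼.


X/∼ = {[charlie=delta], [echo], [foxtrot], [golf]}; |τ_Q| = 10.

Equivalence classes: [charlie=delta], [echo], [foxtrot], [golf].
Quotient map π: X → X/∼ sends charlie ↦ [charlie=delta], delta ↦ [charlie=delta], echo ↦ [echo], foxtrot ↦ [foxtrot], golf ↦ [golf].
For each subset V ⊆ X/∼, compute π^{-1}(V) ⊆ X and check whether π^{-1}(V) ∈ τ. V is open in τ_Q iff π^{-1}(V) ∈ τ.
  V = {}: π^{-1}(V) = ∅ ∈ τ ✓.
  V = {[charlie=delta]}: π^{-1}(V) = {charlie, delta} ∉ τ ✗.
  V = {[echo]}: π^{-1}(V) = {echo} ∈ τ ✓.
  V = {[charlie=delta], [echo]}: π^{-1}(V) = {charlie, delta, echo} ∉ τ ✗.
  V = {[foxtrot]}: π^{-1}(V) = {foxtrot} ∈ τ ✓.
  V = {[charlie=delta], [foxtrot]}: π^{-1}(V) = {charlie, delta, foxtrot} ∉ τ ✗.
  V = {[echo], [foxtrot]}: π^{-1}(V) = {echo, foxtrot} ∈ τ ✓.
  V = {[charlie=delta], [echo], [foxtrot]}: π^{-1}(V) = {charlie, delta, echo, foxtrot} ∈ τ ✓.
  V = {[golf]}: π^{-1}(V) = {golf} ∈ τ ✓.
  V = {[charlie=delta], [golf]}: π^{-1}(V) = {charlie, delta, golf} ∉ τ ✗.
  V = {[echo], [golf]}: π^{-1}(V) = {echo, golf} ∈ τ ✓.
  V = {[charlie=delta], [echo], [golf]}: π^{-1}(V) = {charlie, delta, echo, golf} ∉ τ ✗.
  V = {[foxtrot], [golf]}: π^{-1}(V) = {foxtrot, golf} ∈ τ ✓.
  V = {[charlie=delta], [foxtrot], [golf]}: π^{-1}(V) = {charlie, delta, foxtrot, golf} ∉ τ ✗.
  V = {[echo], [foxtrot], [golf]}: π^{-1}(V) = {echo, foxtrot, golf} ∈ τ ✓.
  V = {[charlie=delta], [echo], [foxtrot], [golf]}: π^{-1}(V) = {charlie, delta, echo, foxtrot, golf} ∈ τ ✓.
Open sets in the quotient: τ_Q = {{}, {[echo]}, {[foxtrot]}, {[echo], [foxtrot]}, {[charlie=delta], [echo], [foxtrot]}, {[golf]}, {[echo], [golf]}, {[foxtrot], [golf]}, {[echo], [foxtrot], [golf]}, {[charlie=delta], [echo], [foxtrot], [golf]}} (10 elements).
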